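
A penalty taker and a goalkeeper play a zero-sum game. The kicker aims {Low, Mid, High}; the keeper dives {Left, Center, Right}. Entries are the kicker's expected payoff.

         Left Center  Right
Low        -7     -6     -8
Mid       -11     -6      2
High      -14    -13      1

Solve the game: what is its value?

-51/7

Row minima: Low → -8, Mid → -11, High → -14; maximin = -8.
Column maxima: Left → -7, Center → -6, Right → 2; minimax = -7.
-8 ≠ -7, so there is no saddle point; optimal play is mixed.
High is strictly dominated by Mid, so the kicker never plays it.
Center is strictly dominated by Left (it gives the kicker strictly more in every row), so the keeper never plays it.
On the remaining 2×2 (Low, Mid vs Left, Right):
Let the kicker play Low with probability p. Expected payoff against Left: (-7)p + (-11)(1−p) = 4p − 11; against Right: (-8)p + 2(1−p) = −10p + 2.
Setting these equal: 4p − 11 = −10p + 2 ⇒ 14p = 13 ⇒ p = 13/14, and the value is (4)·(13/14) − 11 = -51/7.
For the keeper: with q = P(Left), equating Low's and Mid's payoffs gives q − 8 = −13q + 2 ⇒ q = 5/7.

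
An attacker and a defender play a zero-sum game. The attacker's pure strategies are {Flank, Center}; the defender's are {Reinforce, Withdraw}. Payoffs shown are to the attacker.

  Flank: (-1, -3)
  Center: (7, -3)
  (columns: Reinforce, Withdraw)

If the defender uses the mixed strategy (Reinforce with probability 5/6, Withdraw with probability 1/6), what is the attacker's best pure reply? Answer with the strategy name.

Center

Expected payoff of Flank: (5/6)·(-1) + (1/6)·(-3) = -4/3.
Expected payoff of Center: (5/6)·7 + (1/6)·(-3) = 16/3.
The largest is 16/3, so the attacker's best response is Center.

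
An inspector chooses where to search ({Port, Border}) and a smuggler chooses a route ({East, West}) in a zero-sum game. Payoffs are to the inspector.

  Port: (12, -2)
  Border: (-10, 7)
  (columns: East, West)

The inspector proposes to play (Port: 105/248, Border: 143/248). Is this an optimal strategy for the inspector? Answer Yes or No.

No

Against East this mix gives (105/248)·12 + (143/248)·(-10) = -85/124.
Against West this mix gives (105/248)·(-2) + (143/248)·7 = 791/248.
The smuggler will play East, holding the inspector to -85/124. Shifting weight toward the row that does better against East would raise this floor (the equalizing mix achieves 64/31 against both East and West), so the proposed strategy is not optimal.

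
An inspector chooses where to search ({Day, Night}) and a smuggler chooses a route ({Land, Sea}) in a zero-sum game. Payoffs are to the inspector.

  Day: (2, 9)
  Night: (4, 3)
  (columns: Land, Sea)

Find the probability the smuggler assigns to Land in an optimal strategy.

Row minima: Day → 2, Night → 3; maximin = 3.
Column maxima: Land → 4, Sea → 9; minimax = 4.
3 ≠ 4, so there is no saddle point; optimal play is mixed.
Let the inspector play Day with probability p. Expected payoff against Land: 2p + 4(1−p) = −2p + 4; against Sea: 9p + 3(1−p) = 6p + 3.
Setting these equal: −2p + 4 = 6p + 3 ⇒ −8p = -1 ⇒ p = 1/8, and the value is (-2)·(1/8) + 4 = 15/4.
For the smuggler: with q = P(Land), equating Day's and Night's payoffs gives −7q + 9 = q + 3 ⇒ q = 3/4.

3/4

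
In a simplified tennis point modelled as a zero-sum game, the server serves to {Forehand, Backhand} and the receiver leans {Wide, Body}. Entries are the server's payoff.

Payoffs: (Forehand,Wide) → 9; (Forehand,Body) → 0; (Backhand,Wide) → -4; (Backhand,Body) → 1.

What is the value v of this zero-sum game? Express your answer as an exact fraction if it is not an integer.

9/14

Row minima: Forehand → 0, Backhand → -4; maximin = 0.
Column maxima: Wide → 9, Body → 1; minimax = 1.
0 ≠ 1, so there is no saddle point; optimal play is mixed.
Let the server play Forehand with probability p. Expected payoff against Wide: 9p + (-4)(1−p) = 13p − 4; against Body: 0p + 1(1−p) = −p + 1.
Setting these equal: 13p − 4 = −p + 1 ⇒ 14p = 5 ⇒ p = 5/14, and the value is (13)·(5/14) − 4 = 9/14.
For the receiver: with q = P(Wide), equating Forehand's and Backhand's payoffs gives 9q = −5q + 1 ⇒ q = 1/14.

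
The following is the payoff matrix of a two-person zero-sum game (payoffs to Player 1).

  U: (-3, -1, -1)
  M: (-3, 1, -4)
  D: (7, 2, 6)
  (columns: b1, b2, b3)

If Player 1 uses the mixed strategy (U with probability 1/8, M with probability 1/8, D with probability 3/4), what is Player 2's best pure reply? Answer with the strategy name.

If Player 2 plays b1, Player 1's expected payoff is (1/8)·(-3) + (1/8)·(-3) + (3/4)·7 = 9/2.
If Player 2 plays b2, Player 1's expected payoff is (1/8)·(-1) + (1/8)·1 + (3/4)·2 = 3/2.
If Player 2 plays b3, Player 1's expected payoff is (1/8)·(-1) + (1/8)·(-4) + (3/4)·6 = 31/8.
Player 2 minimizes Player 1's payoff; the smallest is 3/2, so the best response is b2.

b2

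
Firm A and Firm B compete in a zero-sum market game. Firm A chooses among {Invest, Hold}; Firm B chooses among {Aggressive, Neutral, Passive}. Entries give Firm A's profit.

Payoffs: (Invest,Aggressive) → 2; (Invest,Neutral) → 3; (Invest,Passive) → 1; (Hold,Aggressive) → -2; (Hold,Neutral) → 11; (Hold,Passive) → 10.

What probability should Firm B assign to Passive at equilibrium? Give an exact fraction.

Row minima: Invest → 1, Hold → -2; maximin = 1.
Column maxima: Aggressive → 2, Neutral → 11, Passive → 10; minimax = 2.
1 ≠ 2, so there is no saddle point; optimal play is mixed.
Neutral is strictly dominated by Aggressive (it gives Firm A strictly more in every row), so Firm B never plays it.
On the remaining 2×2 (Invest, Hold vs Aggressive, Passive):
Let Firm A play Invest with probability p. Expected payoff against Aggressive: 2p + (-2)(1−p) = 4p − 2; against Passive: 1p + 10(1−p) = −9p + 10.
Setting these equal: 4p − 2 = −9p + 10 ⇒ 13p = 12 ⇒ p = 12/13, and the value is (4)·(12/13) − 2 = 22/13.
For Firm B: with q = P(Aggressive), equating Invest's and Hold's payoffs gives q + 1 = −12q + 10 ⇒ q = 9/13.

4/13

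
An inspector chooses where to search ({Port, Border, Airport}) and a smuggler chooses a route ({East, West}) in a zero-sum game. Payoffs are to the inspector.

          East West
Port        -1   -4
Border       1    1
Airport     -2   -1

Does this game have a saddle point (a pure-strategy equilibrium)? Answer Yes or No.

Row minima: Port → -4, Border → 1, Airport → -2; maximin = 1.
Column maxima: East → 1, West → 1; minimax = 1.
maximin = minimax = 1, so a saddle point exists.

Yes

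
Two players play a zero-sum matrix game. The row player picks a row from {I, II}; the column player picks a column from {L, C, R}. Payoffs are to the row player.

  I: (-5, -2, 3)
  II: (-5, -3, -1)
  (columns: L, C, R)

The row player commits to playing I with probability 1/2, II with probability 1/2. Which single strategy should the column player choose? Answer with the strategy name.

L

If the column player plays L, the row player's expected payoff is (1/2)·(-5) + (1/2)·(-5) = -5.
If the column player plays C, the row player's expected payoff is (1/2)·(-2) + (1/2)·(-3) = -5/2.
If the column player plays R, the row player's expected payoff is (1/2)·3 + (1/2)·(-1) = 1.
The column player minimizes the row player's payoff; the smallest is -5, so the best response is L.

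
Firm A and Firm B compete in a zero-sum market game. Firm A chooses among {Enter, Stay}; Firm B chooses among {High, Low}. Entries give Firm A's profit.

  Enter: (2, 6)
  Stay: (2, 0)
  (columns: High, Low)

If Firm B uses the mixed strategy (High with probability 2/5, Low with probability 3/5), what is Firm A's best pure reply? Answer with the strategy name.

Enter

Expected payoff of Enter: (2/5)·2 + (3/5)·6 = 22/5.
Expected payoff of Stay: (2/5)·2 + (3/5)·0 = 4/5.
The largest is 22/5, so Firm A's best response is Enter.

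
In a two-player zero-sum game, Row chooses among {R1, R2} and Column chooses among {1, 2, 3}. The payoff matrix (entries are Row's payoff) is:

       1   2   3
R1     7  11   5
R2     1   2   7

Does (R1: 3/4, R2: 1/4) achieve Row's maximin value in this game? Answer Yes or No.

Against 1 this mix gives (3/4)·7 + (1/4)·1 = 11/2.
Against 2 this mix gives (3/4)·11 + (1/4)·2 = 35/4.
Against 3 this mix gives (3/4)·5 + (1/4)·7 = 11/2.
All of Column's active replies (1, 3) yield 11/2, and no column does worse for Row. The mix makes Column indifferent and guarantees 11/2, so it is optimal.

Yes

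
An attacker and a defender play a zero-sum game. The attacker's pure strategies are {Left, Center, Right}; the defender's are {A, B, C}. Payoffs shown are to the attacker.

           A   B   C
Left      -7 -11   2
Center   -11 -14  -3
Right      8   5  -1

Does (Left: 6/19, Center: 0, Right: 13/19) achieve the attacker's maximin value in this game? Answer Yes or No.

Against A this mix gives (6/19)·(-7) + (13/19)·8 = 62/19.
Against B this mix gives (6/19)·(-11) + (13/19)·5 = -1/19.
Against C this mix gives (6/19)·2 + (13/19)·(-1) = -1/19.
All of the defender's active replies (B, C) yield -1/19, and no column does worse for the attacker. The mix makes the defender indifferent and guarantees -1/19, so it is optimal.

Yes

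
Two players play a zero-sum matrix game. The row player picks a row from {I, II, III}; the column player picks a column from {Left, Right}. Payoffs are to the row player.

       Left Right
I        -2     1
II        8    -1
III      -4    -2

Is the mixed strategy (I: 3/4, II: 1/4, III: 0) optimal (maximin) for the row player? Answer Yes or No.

Yes

Against Left this mix gives (3/4)·(-2) + (1/4)·8 = 1/2.
Against Right this mix gives (3/4)·1 + (1/4)·(-1) = 1/2.
All of the column player's active replies (Left, Right) yield 1/2, and no column does worse for the row player. The mix makes the column player indifferent and guarantees 1/2, so it is optimal.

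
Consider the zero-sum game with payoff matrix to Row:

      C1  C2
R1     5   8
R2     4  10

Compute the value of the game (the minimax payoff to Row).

Row minima: R1 → 5, R2 → 4; maximin = 5.
Column maxima: C1 → 5, C2 → 10; minimax = 5.
Since maximin = minimax = 5, there is a saddle point and the value is 5.

5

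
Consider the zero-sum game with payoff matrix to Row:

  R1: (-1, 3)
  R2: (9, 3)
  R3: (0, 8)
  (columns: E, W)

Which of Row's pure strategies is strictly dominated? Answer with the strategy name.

R3 gives a strictly higher payoff than R1 against every column: 0 > -1, 8 > 3.
So R1 is strictly dominated and Row never plays it.

R1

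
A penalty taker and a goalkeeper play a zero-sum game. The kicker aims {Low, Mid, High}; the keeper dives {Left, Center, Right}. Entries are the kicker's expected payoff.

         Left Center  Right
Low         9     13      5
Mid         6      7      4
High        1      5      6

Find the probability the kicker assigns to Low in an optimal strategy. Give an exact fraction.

5/9

Row minima: Low → 5, Mid → 4, High → 1; maximin = 5.
Column maxima: Left → 9, Center → 13, Right → 6; minimax = 6.
5 ≠ 6, so there is no saddle point; optimal play is mixed.
Mid is strictly dominated by Low, so the kicker never plays it.
Center is strictly dominated by Left (it gives the kicker strictly more in every row), so the keeper never plays it.
On the remaining 2×2 (Low, High vs Left, Right):
Let the kicker play Low with probability p. Expected payoff against Left: 9p + 1(1−p) = 8p + 1; against Right: 5p + 6(1−p) = −p + 6.
Setting these equal: 8p + 1 = −p + 6 ⇒ 9p = 5 ⇒ p = 5/9, and the value is (8)·(5/9) + 1 = 49/9.
For the keeper: with q = P(Left), equating Low's and High's payoffs gives 4q + 5 = −5q + 6 ⇒ q = 1/9.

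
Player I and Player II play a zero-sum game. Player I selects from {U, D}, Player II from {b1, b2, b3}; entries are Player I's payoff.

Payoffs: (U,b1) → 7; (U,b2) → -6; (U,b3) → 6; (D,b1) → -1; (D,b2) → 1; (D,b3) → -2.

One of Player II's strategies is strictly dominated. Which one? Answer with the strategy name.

b1

b3 holds Player I's payoff strictly below b1 in every row: 6 < 7, -2 < -1.
So b1 is strictly dominated for Player II.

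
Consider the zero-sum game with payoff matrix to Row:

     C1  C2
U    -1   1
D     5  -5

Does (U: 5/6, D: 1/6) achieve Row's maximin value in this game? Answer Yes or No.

Yes

Against C1 this mix gives (5/6)·(-1) + (1/6)·5 = 0.
Against C2 this mix gives (5/6)·1 + (1/6)·(-5) = 0.
All of Column's active replies (C1, C2) yield 0, and no column does worse for Row. The mix makes Column indifferent and guarantees 0, so it is optimal.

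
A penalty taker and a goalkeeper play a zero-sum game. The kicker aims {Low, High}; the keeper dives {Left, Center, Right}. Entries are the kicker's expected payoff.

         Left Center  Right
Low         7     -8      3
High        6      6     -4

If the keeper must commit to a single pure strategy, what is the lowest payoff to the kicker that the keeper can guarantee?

Column maxima: Left → 7, Center → 6, Right → 3.
The smallest of these is 3.

3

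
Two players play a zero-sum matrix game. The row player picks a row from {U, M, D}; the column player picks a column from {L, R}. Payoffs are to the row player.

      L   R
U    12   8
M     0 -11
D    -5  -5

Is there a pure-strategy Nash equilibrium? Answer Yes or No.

Yes

Row minima: U → 8, M → -11, D → -5; maximin = 8.
Column maxima: L → 12, R → 8; minimax = 8.
maximin = minimax = 8, so a saddle point exists.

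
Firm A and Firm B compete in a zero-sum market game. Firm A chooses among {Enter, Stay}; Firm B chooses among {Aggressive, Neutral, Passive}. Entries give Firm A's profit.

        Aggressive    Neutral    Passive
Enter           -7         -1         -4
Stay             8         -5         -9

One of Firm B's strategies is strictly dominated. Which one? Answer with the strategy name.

Passive holds Firm A's payoff strictly below Neutral in every row: -4 < -1, -9 < -5.
So Neutral is strictly dominated for Firm B.

Neutral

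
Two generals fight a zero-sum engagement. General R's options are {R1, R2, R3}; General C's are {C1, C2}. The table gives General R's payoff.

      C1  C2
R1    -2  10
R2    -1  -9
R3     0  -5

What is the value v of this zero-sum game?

Row minima: R1 → -2, R2 → -9, R3 → -5; maximin = -2.
Column maxima: C1 → 0, C2 → 10; minimax = 0.
-2 ≠ 0, so there is no saddle point; optimal play is mixed.
R2 is strictly dominated by R3, so General R never plays it.
On the remaining 2×2 (R1, R3 vs C1, C2):
Let General R play R1 with probability p. Expected payoff against C1: (-2)p + 0(1−p) = −2p; against C2: 10p + (-5)(1−p) = 15p − 5.
Setting these equal: −2p = 15p − 5 ⇒ −17p = -5 ⇒ p = 5/17, and the value is (-2)·(5/17) = -10/17.
For General C: with q = P(C1), equating R1's and R3's payoffs gives −12q + 10 = 5q − 5 ⇒ q = 15/17.

-10/17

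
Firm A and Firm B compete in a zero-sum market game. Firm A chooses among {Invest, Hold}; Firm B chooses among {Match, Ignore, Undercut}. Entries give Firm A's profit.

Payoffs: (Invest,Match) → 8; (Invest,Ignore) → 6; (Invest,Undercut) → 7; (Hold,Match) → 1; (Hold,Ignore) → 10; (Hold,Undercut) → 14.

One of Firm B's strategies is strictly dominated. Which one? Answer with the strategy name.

Undercut

Ignore holds Firm A's payoff strictly below Undercut in every row: 6 < 7, 10 < 14.
So Undercut is strictly dominated for Firm B.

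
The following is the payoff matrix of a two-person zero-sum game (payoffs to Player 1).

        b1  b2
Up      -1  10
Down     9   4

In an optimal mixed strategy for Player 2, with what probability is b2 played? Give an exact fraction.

Row minima: Up → -1, Down → 4; maximin = 4.
Column maxima: b1 → 9, b2 → 10; minimax = 9.
4 ≠ 9, so there is no saddle point; optimal play is mixed.
Let Player 1 play Up with probability p. Expected payoff against b1: (-1)p + 9(1−p) = −10p + 9; against b2: 10p + 4(1−p) = 6p + 4.
Setting these equal: −10p + 9 = 6p + 4 ⇒ −16p = -5 ⇒ p = 5/16, and the value is (-10)·(5/16) + 9 = 47/8.
For Player 2: with q = P(b1), equating Up's and Down's payoffs gives −11q + 10 = 5q + 4 ⇒ q = 3/8.

5/8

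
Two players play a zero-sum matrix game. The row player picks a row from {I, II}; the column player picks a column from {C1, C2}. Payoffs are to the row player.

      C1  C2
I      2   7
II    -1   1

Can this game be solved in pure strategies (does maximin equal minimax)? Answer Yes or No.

Row minima: I → 2, II → -1; maximin = 2.
Column maxima: C1 → 2, C2 → 7; minimax = 2.
maximin = minimax = 2, so a saddle point exists.

Yes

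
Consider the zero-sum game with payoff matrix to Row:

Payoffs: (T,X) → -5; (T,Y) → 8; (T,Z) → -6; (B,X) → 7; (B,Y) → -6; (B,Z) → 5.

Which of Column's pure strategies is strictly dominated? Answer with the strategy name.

X

Z holds Row's payoff strictly below X in every row: -6 < -5, 5 < 7.
So X is strictly dominated for Column.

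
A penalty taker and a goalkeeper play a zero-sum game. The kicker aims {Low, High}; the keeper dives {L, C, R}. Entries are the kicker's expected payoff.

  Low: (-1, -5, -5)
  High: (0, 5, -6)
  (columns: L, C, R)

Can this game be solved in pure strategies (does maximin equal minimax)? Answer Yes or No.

Row minima: Low → -5, High → -6; maximin = -5.
Column maxima: L → 0, C → 5, R → -5; minimax = -5.
maximin = minimax = -5, so a saddle point exists.

Yes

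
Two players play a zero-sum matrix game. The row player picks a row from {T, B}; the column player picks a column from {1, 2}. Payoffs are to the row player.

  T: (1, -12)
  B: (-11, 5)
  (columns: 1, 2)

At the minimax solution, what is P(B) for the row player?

Row minima: T → -12, B → -11; maximin = -11.
Column maxima: 1 → 1, 2 → 5; minimax = 1.
-11 ≠ 1, so there is no saddle point; optimal play is mixed.
Let the row player play T with probability p. Expected payoff against 1: 1p + (-11)(1−p) = 12p − 11; against 2: (-12)p + 5(1−p) = −17p + 5.
Setting these equal: 12p − 11 = −17p + 5 ⇒ 29p = 16 ⇒ p = 16/29, and the value is (12)·(16/29) − 11 = -127/29.
For the column player: with q = P(1), equating T's and B's payoffs gives 13q − 12 = −16q + 5 ⇒ q = 17/29.

13/29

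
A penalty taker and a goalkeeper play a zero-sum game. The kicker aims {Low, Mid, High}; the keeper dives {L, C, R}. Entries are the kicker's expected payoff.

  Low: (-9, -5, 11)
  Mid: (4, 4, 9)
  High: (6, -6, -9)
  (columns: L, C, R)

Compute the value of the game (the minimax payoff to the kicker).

Row minima: Low → -9, Mid → 4, High → -9; maximin = 4.
Column maxima: L → 6, C → 4, R → 11; minimax = 4.
Since maximin = minimax = 4, there is a saddle point and the value is 4.

4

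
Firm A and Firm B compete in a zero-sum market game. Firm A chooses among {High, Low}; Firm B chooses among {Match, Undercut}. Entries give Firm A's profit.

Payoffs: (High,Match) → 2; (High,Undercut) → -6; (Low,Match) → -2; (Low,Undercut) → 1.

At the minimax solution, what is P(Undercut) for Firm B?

4/11

Row minima: High → -6, Low → -2; maximin = -2.
Column maxima: Match → 2, Undercut → 1; minimax = 1.
-2 ≠ 1, so there is no saddle point; optimal play is mixed.
Let Firm A play High with probability p. Expected payoff against Match: 2p + (-2)(1−p) = 4p − 2; against Undercut: (-6)p + 1(1−p) = −7p + 1.
Setting these equal: 4p − 2 = −7p + 1 ⇒ 11p = 3 ⇒ p = 3/11, and the value is (4)·(3/11) − 2 = -10/11.
For Firm B: with q = P(Match), equating High's and Low's payoffs gives 8q − 6 = −3q + 1 ⇒ q = 7/11.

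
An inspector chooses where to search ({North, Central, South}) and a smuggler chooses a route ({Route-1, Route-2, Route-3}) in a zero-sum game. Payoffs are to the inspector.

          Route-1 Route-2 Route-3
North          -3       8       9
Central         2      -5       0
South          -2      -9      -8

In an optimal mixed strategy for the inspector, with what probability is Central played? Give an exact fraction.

Row minima: North → -3, Central → -5, South → -9; maximin = -3.
Column maxima: Route-1 → 2, Route-2 → 8, Route-3 → 9; minimax = 2.
-3 ≠ 2, so there is no saddle point; optimal play is mixed.
South is strictly dominated by Central, so the inspector never plays it.
Route-3 is strictly dominated by Route-2 (it gives the inspector strictly more in every row), so the smuggler never plays it.
On the remaining 2×2 (North, Central vs Route-1, Route-2):
Let the inspector play North with probability p. Expected payoff against Route-1: (-3)p + 2(1−p) = −5p + 2; against Route-2: 8p + (-5)(1−p) = 13p − 5.
Setting these equal: −5p + 2 = 13p − 5 ⇒ −18p = -7 ⇒ p = 7/18, and the value is (-5)·(7/18) + 2 = 1/18.
For the smuggler: with q = P(Route-1), equating North's and Central's payoffs gives −11q + 8 = 7q − 5 ⇒ q = 13/18.

11/18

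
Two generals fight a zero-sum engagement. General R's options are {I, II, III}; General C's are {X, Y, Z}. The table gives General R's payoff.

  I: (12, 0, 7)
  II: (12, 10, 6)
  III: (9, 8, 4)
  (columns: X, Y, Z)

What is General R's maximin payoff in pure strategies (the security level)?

Row minima: I → 0, II → 6, III → 4.
The best of these is 6.

6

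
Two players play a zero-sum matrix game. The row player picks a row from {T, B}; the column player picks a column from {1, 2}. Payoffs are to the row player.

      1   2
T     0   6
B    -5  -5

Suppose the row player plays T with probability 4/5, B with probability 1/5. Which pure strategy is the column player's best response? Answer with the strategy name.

1

If the column player plays 1, the row player's expected payoff is (4/5)·0 + (1/5)·(-5) = -1.
If the column player plays 2, the row player's expected payoff is (4/5)·6 + (1/5)·(-5) = 19/5.
The column player minimizes the row player's payoff; the smallest is -1, so the best response is 1.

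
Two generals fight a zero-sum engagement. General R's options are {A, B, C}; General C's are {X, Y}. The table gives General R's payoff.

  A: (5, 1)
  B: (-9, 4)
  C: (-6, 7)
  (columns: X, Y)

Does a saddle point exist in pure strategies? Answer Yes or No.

Row minima: A → 1, B → -9, C → -6; maximin = 1.
Column maxima: X → 5, Y → 7; minimax = 5.
1 ≠ 5, so no pure-strategy equilibrium exists.

No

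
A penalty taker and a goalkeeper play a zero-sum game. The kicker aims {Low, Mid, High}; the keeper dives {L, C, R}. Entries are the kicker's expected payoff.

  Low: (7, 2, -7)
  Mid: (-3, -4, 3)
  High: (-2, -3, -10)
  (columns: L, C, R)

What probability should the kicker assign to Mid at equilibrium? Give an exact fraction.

9/16

Row minima: Low → -7, Mid → -4, High → -10; maximin = -4.
Column maxima: L → 7, C → 2, R → 3; minimax = 2.
-4 ≠ 2, so there is no saddle point; optimal play is mixed.
High is strictly dominated by Low, so the kicker never plays it.
L is strictly dominated by C (it gives the kicker strictly more in every row), so the keeper never plays it.
On the remaining 2×2 (Low, Mid vs C, R):
Let the kicker play Low with probability p. Expected payoff against C: 2p + (-4)(1−p) = 6p − 4; against R: (-7)p + 3(1−p) = −10p + 3.
Setting these equal: 6p − 4 = −10p + 3 ⇒ 16p = 7 ⇒ p = 7/16, and the value is (6)·(7/16) − 4 = -11/8.
For the keeper: with q = P(C), equating Low's and Mid's payoffs gives 9q − 7 = −7q + 3 ⇒ q = 5/8.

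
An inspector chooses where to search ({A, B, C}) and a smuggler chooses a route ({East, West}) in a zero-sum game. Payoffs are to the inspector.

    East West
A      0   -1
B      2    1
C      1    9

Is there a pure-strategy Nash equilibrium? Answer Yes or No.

No

Row minima: A → -1, B → 1, C → 1; maximin = 1.
Column maxima: East → 2, West → 9; minimax = 2.
1 ≠ 2, so no pure-strategy equilibrium exists.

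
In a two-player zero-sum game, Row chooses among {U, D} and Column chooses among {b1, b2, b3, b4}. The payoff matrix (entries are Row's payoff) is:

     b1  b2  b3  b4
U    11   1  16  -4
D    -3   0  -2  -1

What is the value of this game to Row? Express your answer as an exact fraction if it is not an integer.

Row minima: U → -4, D → -3; maximin = -3.
Column maxima: b1 → 11, b2 → 1, b3 → 16, b4 → -1; minimax = -1.
-3 ≠ -1, so there is no saddle point; optimal play is mixed.
b2 is strictly dominated by b4 (it gives Row strictly more in every row), so Column never plays it.
b3 is strictly dominated by b1 (it gives Row strictly more in every row), so Column never plays it.
On the remaining 2×2 (U, D vs b1, b4):
Let Row play U with probability p. Expected payoff against b1: 11p + (-3)(1−p) = 14p − 3; against b4: (-4)p + (-1)(1−p) = −3p − 1.
Setting these equal: 14p − 3 = −3p − 1 ⇒ 17p = 2 ⇒ p = 2/17, and the value is (14)·(2/17) − 3 = -23/17.
For Column: with q = P(b1), equating U's and D's payoffs gives 15q − 4 = −2q − 1 ⇒ q = 3/17.

-23/17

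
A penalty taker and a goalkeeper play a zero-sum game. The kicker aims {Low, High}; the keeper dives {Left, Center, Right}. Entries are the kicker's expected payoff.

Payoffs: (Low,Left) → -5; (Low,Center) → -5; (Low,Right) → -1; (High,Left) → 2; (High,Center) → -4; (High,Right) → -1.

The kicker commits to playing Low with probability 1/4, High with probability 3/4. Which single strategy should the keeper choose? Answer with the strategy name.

Center

If the keeper plays Left, the kicker's expected payoff is (1/4)·(-5) + (3/4)·2 = 1/4.
If the keeper plays Center, the kicker's expected payoff is (1/4)·(-5) + (3/4)·(-4) = -17/4.
If the keeper plays Right, the kicker's expected payoff is (1/4)·(-1) + (3/4)·(-1) = -1.
The keeper minimizes the kicker's payoff; the smallest is -17/4, so the best response is Center.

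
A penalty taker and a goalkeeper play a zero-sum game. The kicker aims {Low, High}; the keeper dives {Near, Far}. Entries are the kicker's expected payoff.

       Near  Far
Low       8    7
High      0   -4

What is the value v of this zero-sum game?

Row minima: Low → 7, High → -4; maximin = 7.
Column maxima: Near → 8, Far → 7; minimax = 7.
Since maximin = minimax = 7, there is a saddle point and the value is 7.

7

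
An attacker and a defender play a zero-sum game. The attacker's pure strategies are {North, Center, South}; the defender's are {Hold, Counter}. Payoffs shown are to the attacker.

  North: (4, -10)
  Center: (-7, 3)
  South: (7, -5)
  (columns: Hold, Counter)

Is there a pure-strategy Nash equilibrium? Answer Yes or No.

No

Row minima: North → -10, Center → -7, South → -5; maximin = -5.
Column maxima: Hold → 7, Counter → 3; minimax = 3.
-5 ≠ 3, so no pure-strategy equilibrium exists.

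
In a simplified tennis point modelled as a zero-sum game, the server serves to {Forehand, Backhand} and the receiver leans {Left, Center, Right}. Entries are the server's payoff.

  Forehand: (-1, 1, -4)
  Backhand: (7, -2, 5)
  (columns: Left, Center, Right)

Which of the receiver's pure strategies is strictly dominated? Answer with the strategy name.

Right holds the server's payoff strictly below Left in every row: -4 < -1, 5 < 7.
So Left is strictly dominated for the receiver.

Left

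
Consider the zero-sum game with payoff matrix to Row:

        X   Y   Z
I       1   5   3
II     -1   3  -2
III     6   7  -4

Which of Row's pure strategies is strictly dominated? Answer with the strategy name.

II

I gives a strictly higher payoff than II against every column: 1 > -1, 5 > 3, 3 > -2.
So II is strictly dominated and Row never plays it.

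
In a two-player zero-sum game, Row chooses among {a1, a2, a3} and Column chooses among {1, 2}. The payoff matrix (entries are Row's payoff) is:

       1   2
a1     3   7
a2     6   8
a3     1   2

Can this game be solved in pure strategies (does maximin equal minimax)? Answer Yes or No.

Yes

Row minima: a1 → 3, a2 → 6, a3 → 1; maximin = 6.
Column maxima: 1 → 6, 2 → 8; minimax = 6.
maximin = minimax = 6, so a saddle point exists.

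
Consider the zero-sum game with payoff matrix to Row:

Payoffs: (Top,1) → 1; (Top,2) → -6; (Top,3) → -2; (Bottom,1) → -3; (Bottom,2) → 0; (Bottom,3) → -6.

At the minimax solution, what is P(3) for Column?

3/5

Row minima: Top → -6, Bottom → -6; maximin = -6.
Column maxima: 1 → 1, 2 → 0, 3 → -2; minimax = -2.
-6 ≠ -2, so there is no saddle point; optimal play is mixed.
1 is strictly dominated by 3 (it gives Row strictly more in every row), so Column never plays it.
On the remaining 2×2 (Top, Bottom vs 2, 3):
Let Row play Top with probability p. Expected payoff against 2: (-6)p + 0(1−p) = −6p; against 3: (-2)p + (-6)(1−p) = 4p − 6.
Setting these equal: −6p = 4p − 6 ⇒ −10p = -6 ⇒ p = 3/5, and the value is (-6)·(3/5) = -18/5.
For Column: with q = P(2), equating Top's and Bottom's payoffs gives −4q − 2 = 6q − 6 ⇒ q = 2/5.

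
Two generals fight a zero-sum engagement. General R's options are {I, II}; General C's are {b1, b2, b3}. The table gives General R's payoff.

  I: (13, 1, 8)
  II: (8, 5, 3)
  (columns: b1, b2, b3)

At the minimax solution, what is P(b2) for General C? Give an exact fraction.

5/9

Row minima: I → 1, II → 3; maximin = 3.
Column maxima: b1 → 13, b2 → 5, b3 → 8; minimax = 5.
3 ≠ 5, so there is no saddle point; optimal play is mixed.
b1 is strictly dominated by b2 (it gives General R strictly more in every row), so General C never plays it.
On the remaining 2×2 (I, II vs b2, b3):
Let General R play I with probability p. Expected payoff against b2: 1p + 5(1−p) = −4p + 5; against b3: 8p + 3(1−p) = 5p + 3.
Setting these equal: −4p + 5 = 5p + 3 ⇒ −9p = -2 ⇒ p = 2/9, and the value is (-4)·(2/9) + 5 = 37/9.
For General C: with q = P(b2), equating I's and II's payoffs gives −7q + 8 = 2q + 3 ⇒ q = 5/9.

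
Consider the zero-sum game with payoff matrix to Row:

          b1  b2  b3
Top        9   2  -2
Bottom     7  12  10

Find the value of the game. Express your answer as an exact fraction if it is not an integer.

52/7

Row minima: Top → -2, Bottom → 7; maximin = 7.
Column maxima: b1 → 9, b2 → 12, b3 → 10; minimax = 9.
7 ≠ 9, so there is no saddle point; optimal play is mixed.
b2 is strictly dominated by b3 (it gives Row strictly more in every row), so Column never plays it.
On the remaining 2×2 (Top, Bottom vs b1, b3):
Let Row play Top with probability p. Expected payoff against b1: 9p + 7(1−p) = 2p + 7; against b3: (-2)p + 10(1−p) = −12p + 10.
Setting these equal: 2p + 7 = −12p + 10 ⇒ 14p = 3 ⇒ p = 3/14, and the value is (2)·(3/14) + 7 = 52/7.
For Column: with q = P(b1), equating Top's and Bottom's payoffs gives 11q − 2 = −3q + 10 ⇒ q = 6/7.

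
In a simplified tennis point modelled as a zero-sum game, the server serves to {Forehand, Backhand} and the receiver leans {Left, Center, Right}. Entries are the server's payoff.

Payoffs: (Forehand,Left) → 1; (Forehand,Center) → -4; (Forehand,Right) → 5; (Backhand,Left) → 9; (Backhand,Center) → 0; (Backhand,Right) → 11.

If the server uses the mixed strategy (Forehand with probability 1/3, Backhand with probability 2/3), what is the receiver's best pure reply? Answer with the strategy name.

If the receiver plays Left, the server's expected payoff is (1/3)·1 + (2/3)·9 = 19/3.
If the receiver plays Center, the server's expected payoff is (1/3)·(-4) + (2/3)·0 = -4/3.
If the receiver plays Right, the server's expected payoff is (1/3)·5 + (2/3)·11 = 9.
The receiver minimizes the server's payoff; the smallest is -4/3, so the best response is Center.

Center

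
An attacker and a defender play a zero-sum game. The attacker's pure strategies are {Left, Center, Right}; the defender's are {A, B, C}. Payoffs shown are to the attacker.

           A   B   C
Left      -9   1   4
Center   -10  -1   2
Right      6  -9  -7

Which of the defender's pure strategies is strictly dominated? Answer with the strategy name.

C

B holds the attacker's payoff strictly below C in every row: 1 < 4, -1 < 2, -9 < -7.
So C is strictly dominated for the defender.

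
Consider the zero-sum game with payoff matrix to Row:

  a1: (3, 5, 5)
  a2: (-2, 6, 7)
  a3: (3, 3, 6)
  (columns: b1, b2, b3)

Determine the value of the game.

Row minima: a1 → 3, a2 → -2, a3 → 3; maximin = 3.
Column maxima: b1 → 3, b2 → 6, b3 → 7; minimax = 3.
Since maximin = minimax = 3, there is a saddle point and the value is 3.

3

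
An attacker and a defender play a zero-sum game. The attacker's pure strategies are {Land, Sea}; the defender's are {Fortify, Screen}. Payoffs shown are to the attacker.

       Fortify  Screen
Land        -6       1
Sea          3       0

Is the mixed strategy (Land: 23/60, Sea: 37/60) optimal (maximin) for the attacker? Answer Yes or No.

Against Fortify this mix gives (23/60)·(-6) + (37/60)·3 = -9/20.
Against Screen this mix gives (23/60)·1 + (37/60)·0 = 23/60.
The defender will play Fortify, holding the attacker to -9/20. Shifting weight toward the row that does better against Fortify would raise this floor (the equalizing mix achieves 3/10 against both Fortify and Screen), so the proposed strategy is not optimal.

No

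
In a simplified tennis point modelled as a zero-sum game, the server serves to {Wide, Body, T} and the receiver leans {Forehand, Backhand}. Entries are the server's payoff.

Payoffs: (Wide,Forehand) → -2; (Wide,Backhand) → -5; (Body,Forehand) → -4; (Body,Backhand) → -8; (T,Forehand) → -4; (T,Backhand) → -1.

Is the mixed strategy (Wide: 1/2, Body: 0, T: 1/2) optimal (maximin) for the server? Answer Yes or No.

Against Forehand this mix gives (1/2)·(-2) + (1/2)·(-4) = -3.
Against Backhand this mix gives (1/2)·(-5) + (1/2)·(-1) = -3.
All of the receiver's active replies (Forehand, Backhand) yield -3, and no column does worse for the server. The mix makes the receiver indifferent and guarantees -3, so it is optimal.

Yes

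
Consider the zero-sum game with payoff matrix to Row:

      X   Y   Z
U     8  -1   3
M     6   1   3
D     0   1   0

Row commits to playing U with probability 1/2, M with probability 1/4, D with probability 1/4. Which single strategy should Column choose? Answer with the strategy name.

Y

If Column plays X, Row's expected payoff is (1/2)·8 + (1/4)·6 + (1/4)·0 = 11/2.
If Column plays Y, Row's expected payoff is (1/2)·(-1) + (1/4)·1 + (1/4)·1 = 0.
If Column plays Z, Row's expected payoff is (1/2)·3 + (1/4)·3 + (1/4)·0 = 9/4.
Column minimizes Row's payoff; the smallest is 0, so the best response is Y.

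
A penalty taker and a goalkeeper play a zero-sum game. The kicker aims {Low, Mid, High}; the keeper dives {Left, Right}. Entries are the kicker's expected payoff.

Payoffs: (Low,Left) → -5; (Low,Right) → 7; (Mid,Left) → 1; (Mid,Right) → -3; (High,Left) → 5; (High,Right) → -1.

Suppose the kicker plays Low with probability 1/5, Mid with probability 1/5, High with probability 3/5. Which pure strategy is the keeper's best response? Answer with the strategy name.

Right

If the keeper plays Left, the kicker's expected payoff is (1/5)·(-5) + (1/5)·1 + (3/5)·5 = 11/5.
If the keeper plays Right, the kicker's expected payoff is (1/5)·7 + (1/5)·(-3) + (3/5)·(-1) = 1/5.
The keeper minimizes the kicker's payoff; the smallest is 1/5, so the best response is Right.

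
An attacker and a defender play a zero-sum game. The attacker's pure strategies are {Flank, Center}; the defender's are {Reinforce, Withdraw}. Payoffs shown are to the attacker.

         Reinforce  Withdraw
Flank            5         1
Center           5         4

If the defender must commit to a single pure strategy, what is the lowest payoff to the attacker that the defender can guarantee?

4

Column maxima: Reinforce → 5, Withdraw → 4.
The smallest of these is 4.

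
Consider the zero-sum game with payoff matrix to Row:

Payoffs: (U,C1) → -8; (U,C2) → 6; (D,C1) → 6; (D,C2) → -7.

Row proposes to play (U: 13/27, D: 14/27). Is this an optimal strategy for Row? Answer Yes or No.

Yes

Against C1 this mix gives (13/27)·(-8) + (14/27)·6 = -20/27.
Against C2 this mix gives (13/27)·6 + (14/27)·(-7) = -20/27.
All of Column's active replies (C1, C2) yield -20/27, and no column does worse for Row. The mix makes Column indifferent and guarantees -20/27, so it is optimal.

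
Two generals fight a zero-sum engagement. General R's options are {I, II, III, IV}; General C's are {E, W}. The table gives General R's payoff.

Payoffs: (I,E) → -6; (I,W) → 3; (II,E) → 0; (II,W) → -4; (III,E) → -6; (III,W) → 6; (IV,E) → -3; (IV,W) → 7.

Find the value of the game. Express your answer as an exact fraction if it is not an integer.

-6/7

Row minima: I → -6, II → -4, III → -6, IV → -3; maximin = -3.
Column maxima: E → 0, W → 7; minimax = 0.
-3 ≠ 0, so there is no saddle point; optimal play is mixed.
I is strictly dominated by IV, so General R never plays it.
III is strictly dominated by IV, so General R never plays it.
On the remaining 2×2 (II, IV vs E, W):
Let General R play II with probability p. Expected payoff against E: 0p + (-3)(1−p) = 3p − 3; against W: (-4)p + 7(1−p) = −11p + 7.
Setting these equal: 3p − 3 = −11p + 7 ⇒ 14p = 10 ⇒ p = 5/7, and the value is (3)·(5/7) − 3 = -6/7.
For General C: with q = P(E), equating II's and IV's payoffs gives 4q − 4 = −10q + 7 ⇒ q = 11/14.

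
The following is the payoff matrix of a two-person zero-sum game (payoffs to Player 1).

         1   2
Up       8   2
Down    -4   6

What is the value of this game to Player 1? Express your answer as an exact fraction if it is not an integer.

7/2

Row minima: Up → 2, Down → -4; maximin = 2.
Column maxima: 1 → 8, 2 → 6; minimax = 6.
2 ≠ 6, so there is no saddle point; optimal play is mixed.
Let Player 1 play Up with probability p. Expected payoff against 1: 8p + (-4)(1−p) = 12p − 4; against 2: 2p + 6(1−p) = −4p + 6.
Setting these equal: 12p − 4 = −4p + 6 ⇒ 16p = 10 ⇒ p = 5/8, and the value is (12)·(5/8) − 4 = 7/2.
For Player 2: with q = P(1), equating Up's and Down's payoffs gives 6q + 2 = −10q + 6 ⇒ q = 1/4.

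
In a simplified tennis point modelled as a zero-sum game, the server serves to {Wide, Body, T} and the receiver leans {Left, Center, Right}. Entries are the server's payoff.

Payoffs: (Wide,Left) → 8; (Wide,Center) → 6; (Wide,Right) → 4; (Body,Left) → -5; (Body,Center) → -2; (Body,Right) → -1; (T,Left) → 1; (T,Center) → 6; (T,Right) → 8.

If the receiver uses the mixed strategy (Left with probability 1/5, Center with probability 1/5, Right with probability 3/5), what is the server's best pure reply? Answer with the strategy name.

T

Expected payoff of Wide: (1/5)·8 + (1/5)·6 + (3/5)·4 = 26/5.
Expected payoff of Body: (1/5)·(-5) + (1/5)·(-2) + (3/5)·(-1) = -2.
Expected payoff of T: (1/5)·1 + (1/5)·6 + (3/5)·8 = 31/5.
The largest is 31/5, so the server's best response is T.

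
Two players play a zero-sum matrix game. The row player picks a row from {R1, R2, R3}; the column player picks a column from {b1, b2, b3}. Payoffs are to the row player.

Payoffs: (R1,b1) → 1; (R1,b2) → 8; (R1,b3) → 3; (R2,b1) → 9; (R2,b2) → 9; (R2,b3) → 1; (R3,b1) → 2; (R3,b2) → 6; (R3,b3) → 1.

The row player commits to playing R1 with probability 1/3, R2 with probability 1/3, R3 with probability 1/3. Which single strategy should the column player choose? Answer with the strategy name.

If the column player plays b1, the row player's expected payoff is (1/3)·1 + (1/3)·9 + (1/3)·2 = 4.
If the column player plays b2, the row player's expected payoff is (1/3)·8 + (1/3)·9 + (1/3)·6 = 23/3.
If the column player plays b3, the row player's expected payoff is (1/3)·3 + (1/3)·1 + (1/3)·1 = 5/3.
The column player minimizes the row player's payoff; the smallest is 5/3, so the best response is b3.

b3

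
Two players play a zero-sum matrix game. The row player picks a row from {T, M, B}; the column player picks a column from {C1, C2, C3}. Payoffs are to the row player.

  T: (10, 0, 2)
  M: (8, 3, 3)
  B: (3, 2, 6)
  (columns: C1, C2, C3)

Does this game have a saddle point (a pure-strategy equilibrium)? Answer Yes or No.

Yes

Row minima: T → 0, M → 3, B → 2; maximin = 3.
Column maxima: C1 → 10, C2 → 3, C3 → 6; minimax = 3.
maximin = minimax = 3, so a saddle point exists.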